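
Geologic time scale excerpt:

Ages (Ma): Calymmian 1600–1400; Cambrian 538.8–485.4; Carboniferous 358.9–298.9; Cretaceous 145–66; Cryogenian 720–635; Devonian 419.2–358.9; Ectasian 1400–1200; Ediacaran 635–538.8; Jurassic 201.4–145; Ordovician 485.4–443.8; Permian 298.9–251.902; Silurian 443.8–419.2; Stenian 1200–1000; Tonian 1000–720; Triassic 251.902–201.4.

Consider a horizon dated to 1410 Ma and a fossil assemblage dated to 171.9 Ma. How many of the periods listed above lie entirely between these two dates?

The older date is 1410 Ma and the younger is 171.9 Ma.
Periods with start < 1410 and end > 171.9 Ma: Ectasian (1400–1200), Stenian (1200–1000), Tonian (1000–720), Cryogenian (720–635), Ediacaran (635–538.8), Cambrian (538.8–485.4), Ordovician (485.4–443.8), Silurian (443.8–419.2), Devonian (419.2–358.9), Carboniferous (358.9–298.9), Permian (298.9–251.902), Triassic (251.902–201.4).
That is 12 complete periods.

12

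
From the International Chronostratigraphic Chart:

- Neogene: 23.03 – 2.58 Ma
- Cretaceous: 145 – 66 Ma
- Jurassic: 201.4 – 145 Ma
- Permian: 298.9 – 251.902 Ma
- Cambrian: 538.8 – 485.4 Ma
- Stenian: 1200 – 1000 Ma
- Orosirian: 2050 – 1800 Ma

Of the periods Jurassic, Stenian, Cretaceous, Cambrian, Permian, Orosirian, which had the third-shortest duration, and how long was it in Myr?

Start − end for each: Jurassic 201.4 − 145 = 56.4; Stenian 1200 − 1000 = 200; Cretaceous 145 − 66 = 79; Cambrian 538.8 − 485.4 = 53.4; Permian 298.9 − 251.902 = 46.998; Orosirian 2050 − 1800 = 250.
Ranking these from shortest: Permian < Cambrian < Jurassic < Cretaceous < Stenian < Orosirian.
Position 3 in that ranking is Jurassic, which lasted 56.4 Myr.

Jurassic, 56.4 million years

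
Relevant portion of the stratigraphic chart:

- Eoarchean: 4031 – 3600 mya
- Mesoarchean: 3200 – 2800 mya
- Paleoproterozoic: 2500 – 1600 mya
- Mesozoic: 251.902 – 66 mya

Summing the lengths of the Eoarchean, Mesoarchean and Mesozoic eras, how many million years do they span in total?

Duration is start − end for each: (4031 − 3600) + (3200 − 2800) + (251.902 − 66).
That is 431 + 400 + 185.902, which totals 1016.902 million years.

1016.902 million years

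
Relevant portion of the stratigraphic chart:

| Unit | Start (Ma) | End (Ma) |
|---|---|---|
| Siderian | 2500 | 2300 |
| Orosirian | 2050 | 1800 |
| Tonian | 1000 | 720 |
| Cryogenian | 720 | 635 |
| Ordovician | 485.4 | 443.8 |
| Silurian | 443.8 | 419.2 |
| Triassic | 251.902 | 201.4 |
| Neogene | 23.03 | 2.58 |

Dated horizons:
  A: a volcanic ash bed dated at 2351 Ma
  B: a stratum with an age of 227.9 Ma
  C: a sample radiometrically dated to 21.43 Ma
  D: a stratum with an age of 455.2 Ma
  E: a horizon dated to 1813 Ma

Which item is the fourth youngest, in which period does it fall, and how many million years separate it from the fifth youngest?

E, in the Orosirian; 538 million years to A

Smaller Ma means younger, so youngest first: C 21.43 < B 227.9 < D 455.2 < E 1813 < A 2351.
Counting 4 along gives E (1813 Ma); the excerpt puts that inside the Orosirian, 2050–1800 Ma.
Next in line is A (2351 Ma), and 2351 − 1813 = 538 Myr.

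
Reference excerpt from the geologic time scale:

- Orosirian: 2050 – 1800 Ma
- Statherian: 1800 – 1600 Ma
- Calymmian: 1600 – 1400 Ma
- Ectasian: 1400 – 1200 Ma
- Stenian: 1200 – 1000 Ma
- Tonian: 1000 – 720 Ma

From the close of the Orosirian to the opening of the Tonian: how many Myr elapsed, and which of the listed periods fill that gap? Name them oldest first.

800 million years; Statherian, Calymmian, Ectasian, Stenian

The Orosirian closes at 1800 Ma and the Tonian opens at 1000 Ma, so the interval is 1800 − 1000 = 800 Myr.
A period fits inside if it starts at or after 1800 Ma and ends at or before 1000 Ma; oldest first that gives Statherian, Calymmian, Ectasian, Stenian.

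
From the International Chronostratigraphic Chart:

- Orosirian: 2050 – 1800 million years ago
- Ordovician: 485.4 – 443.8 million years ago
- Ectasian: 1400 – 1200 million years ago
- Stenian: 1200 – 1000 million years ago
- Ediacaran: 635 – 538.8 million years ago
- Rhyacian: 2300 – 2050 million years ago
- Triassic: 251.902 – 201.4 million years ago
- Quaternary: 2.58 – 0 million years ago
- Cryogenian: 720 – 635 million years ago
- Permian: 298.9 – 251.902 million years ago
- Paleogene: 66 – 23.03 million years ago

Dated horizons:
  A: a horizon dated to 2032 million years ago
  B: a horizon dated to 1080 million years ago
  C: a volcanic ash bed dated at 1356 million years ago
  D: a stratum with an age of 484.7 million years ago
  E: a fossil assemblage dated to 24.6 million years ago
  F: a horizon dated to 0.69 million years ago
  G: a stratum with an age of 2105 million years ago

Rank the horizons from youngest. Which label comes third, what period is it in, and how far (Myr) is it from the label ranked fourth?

Sorted youngest-first by Ma: F (0.69), E (24.6), D (484.7), B (1080), C (1356), A (2032), G (2105).
The third youngest is D at 484.7 Ma, which lies in 485.4–443.8 Ma: the Ordovician.
The fourth youngest is B at 1080 Ma; separation = |484.7 − 1080| = 595.3 Myr.

D, in the Ordovician; 595.3 million years to B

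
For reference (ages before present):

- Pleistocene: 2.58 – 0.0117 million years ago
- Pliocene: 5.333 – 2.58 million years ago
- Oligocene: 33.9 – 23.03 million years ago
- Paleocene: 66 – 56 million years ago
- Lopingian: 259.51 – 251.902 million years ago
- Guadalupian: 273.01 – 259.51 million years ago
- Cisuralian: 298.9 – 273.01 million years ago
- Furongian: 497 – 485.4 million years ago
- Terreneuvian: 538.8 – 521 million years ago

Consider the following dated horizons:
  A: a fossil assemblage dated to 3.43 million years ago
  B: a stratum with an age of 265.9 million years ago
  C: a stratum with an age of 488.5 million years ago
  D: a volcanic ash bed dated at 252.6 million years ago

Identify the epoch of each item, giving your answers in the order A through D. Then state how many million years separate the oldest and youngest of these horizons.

A — Pliocene; B — Guadalupian; C — Furongian; D — Lopingian; span 485.07 million years

A: 3.43 Ma lies in 5.333–2.58 Ma, so Pliocene.
B: 265.9 Ma lies in 273.01–259.51 Ma, so Guadalupian.
C: 488.5 Ma lies in 497–485.4 Ma, so Furongian.
D: 252.6 Ma lies in 259.51–251.902 Ma, so Lopingian.
Oldest = 488.5 Ma, youngest = 3.43 Ma → span 485.07 Myr.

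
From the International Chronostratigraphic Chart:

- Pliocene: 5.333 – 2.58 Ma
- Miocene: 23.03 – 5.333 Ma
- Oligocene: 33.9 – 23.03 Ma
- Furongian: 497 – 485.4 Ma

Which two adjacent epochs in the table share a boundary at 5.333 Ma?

The Miocene ends at 5.333 Ma and the Pliocene begins at 5.333 Ma, so they share that boundary.

Miocene and Pliocene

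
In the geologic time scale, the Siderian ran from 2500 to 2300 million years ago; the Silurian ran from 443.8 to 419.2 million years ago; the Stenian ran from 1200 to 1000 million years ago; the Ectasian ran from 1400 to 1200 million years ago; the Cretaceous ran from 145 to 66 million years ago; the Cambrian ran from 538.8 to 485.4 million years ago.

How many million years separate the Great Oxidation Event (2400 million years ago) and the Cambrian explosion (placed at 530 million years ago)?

1870 million years

2400 − 530 = 1870 million years.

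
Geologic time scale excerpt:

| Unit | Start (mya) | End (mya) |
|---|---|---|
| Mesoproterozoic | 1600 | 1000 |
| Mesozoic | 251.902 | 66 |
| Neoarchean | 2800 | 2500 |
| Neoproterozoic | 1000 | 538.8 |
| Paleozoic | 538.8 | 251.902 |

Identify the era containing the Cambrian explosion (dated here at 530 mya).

Paleozoic

530 Ma lies between 538.8 and 251.902 Ma, so it falls in the Paleozoic.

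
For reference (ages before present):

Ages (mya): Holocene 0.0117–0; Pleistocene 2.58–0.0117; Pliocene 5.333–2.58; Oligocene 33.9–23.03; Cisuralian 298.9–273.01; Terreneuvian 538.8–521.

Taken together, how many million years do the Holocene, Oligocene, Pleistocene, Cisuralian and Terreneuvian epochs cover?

57.14 million years

Duration is start − end for each: (0.0117 − 0) + (33.9 − 23.03) + (2.58 − 0.0117) + (298.9 − 273.01) + (538.8 − 521).
That is 0.0117 + 10.87 + 2.5683 + 25.89 + 17.8, which totals 57.14 million years.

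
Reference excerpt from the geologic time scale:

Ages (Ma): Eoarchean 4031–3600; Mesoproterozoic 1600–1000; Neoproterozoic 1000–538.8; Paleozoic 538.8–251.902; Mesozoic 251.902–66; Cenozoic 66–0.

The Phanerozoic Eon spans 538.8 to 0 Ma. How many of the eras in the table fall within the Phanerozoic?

3

Eras inside 538.8–0 Ma: Paleozoic, Mesozoic, Cenozoic — 3 in total.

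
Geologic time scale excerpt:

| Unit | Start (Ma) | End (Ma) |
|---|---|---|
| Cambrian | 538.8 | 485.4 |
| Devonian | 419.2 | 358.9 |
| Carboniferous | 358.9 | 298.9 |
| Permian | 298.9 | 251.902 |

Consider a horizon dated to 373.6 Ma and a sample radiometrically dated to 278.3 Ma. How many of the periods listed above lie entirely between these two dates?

1

373.6 Ma sits inside the Devonian (419.2–358.9) and 278.3 Ma inside the Permian (298.9–251.902); neither of those is wholly between the two dates.
The listed periods lying completely between them are Carboniferous — 1 in all.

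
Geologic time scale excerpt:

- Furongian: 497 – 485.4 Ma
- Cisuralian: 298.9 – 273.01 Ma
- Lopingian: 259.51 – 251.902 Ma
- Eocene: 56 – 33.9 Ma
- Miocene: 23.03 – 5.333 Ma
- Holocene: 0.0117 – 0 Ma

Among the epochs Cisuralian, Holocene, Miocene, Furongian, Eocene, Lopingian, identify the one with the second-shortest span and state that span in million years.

Start − end for each: Cisuralian 298.9 − 273.01 = 25.89; Holocene 0.0117 − 0 = 0.0117; Miocene 23.03 − 5.333 = 17.697; Furongian 497 − 485.4 = 11.6; Eocene 56 − 33.9 = 22.1; Lopingian 259.51 − 251.902 = 7.608.
Ranking these from shortest: Holocene < Lopingian < Furongian < Miocene < Eocene < Cisuralian.
Position 2 in that ranking is Lopingian, which lasted 7.608 Myr.

Lopingian, 7.608 million years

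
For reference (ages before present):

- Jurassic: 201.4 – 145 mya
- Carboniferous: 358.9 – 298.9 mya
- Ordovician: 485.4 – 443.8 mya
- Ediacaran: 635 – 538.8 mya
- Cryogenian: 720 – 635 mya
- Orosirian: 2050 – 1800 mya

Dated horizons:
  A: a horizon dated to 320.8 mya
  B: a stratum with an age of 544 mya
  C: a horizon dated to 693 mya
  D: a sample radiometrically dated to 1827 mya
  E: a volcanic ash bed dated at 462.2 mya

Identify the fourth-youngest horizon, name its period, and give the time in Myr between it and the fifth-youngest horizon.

C, in the Cryogenian; 1134 million years to D

Smaller Ma means younger, so youngest first: A 320.8 < E 462.2 < B 544 < C 693 < D 1827.
Counting 4 along gives C (693 Ma); the excerpt puts that inside the Cryogenian, 720–635 Ma.
Next in line is D (1827 Ma), and 1827 − 693 = 1134 Myr.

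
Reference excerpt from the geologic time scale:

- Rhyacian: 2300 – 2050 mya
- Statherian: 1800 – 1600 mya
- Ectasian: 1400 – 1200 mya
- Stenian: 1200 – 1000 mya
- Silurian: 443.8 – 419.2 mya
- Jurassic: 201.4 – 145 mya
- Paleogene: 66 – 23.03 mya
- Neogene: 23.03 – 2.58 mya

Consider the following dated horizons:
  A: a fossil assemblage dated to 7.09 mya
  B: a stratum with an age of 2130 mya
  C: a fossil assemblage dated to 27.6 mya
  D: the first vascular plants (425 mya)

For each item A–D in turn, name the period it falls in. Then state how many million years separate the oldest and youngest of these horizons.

A: 7.09 Ma lies in 23.03–2.58 Ma, so Neogene.
B: 2130 Ma lies in 2300–2050 Ma, so Rhyacian.
C: 27.6 Ma lies in 66–23.03 Ma, so Paleogene.
D: 425 Ma lies in 443.8–419.2 Ma, so Silurian.
Oldest = 2130 Ma, youngest = 7.09 Ma → span 2122.91 Myr.

A — Neogene; B — Rhyacian; C — Paleogene; D — Silurian; span 2122.91 million years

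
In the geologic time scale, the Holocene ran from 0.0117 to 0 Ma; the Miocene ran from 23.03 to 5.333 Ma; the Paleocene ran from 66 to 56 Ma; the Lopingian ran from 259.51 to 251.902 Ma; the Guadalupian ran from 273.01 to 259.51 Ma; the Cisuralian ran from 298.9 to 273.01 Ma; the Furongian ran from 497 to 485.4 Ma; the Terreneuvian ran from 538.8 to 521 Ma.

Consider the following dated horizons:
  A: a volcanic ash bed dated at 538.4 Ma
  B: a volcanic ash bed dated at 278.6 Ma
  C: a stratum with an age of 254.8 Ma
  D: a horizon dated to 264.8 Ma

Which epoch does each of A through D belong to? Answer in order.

A — Terreneuvian; B — Cisuralian; C — Lopingian; D — Guadalupian

Match each age against the start–end ranges in the excerpt: A = 538.4 Ma → Terreneuvian (538.8–521); B = 278.6 Ma → Cisuralian (298.9–273.01); C = 254.8 Ma → Lopingian (259.51–251.902); D = 264.8 Ma → Guadalupian (273.01–259.51).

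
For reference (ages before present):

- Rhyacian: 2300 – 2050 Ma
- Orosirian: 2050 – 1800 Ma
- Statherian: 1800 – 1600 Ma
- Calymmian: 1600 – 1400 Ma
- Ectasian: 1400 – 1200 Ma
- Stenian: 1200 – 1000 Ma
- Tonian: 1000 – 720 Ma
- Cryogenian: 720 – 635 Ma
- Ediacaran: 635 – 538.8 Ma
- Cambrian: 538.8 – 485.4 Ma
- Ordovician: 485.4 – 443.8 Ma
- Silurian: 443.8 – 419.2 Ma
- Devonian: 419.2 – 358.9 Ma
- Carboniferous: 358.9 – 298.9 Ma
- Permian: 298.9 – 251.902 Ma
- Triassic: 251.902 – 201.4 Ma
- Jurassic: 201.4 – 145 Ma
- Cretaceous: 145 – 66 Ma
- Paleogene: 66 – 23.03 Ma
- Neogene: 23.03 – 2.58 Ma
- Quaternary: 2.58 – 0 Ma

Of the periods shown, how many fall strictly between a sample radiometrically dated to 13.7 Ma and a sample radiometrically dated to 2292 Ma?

The older date is 2292 Ma and the younger is 13.7 Ma.
Periods with start < 2292 and end > 13.7 Ma: Orosirian (2050–1800), Statherian (1800–1600), Calymmian (1600–1400), Ectasian (1400–1200), Stenian (1200–1000), Tonian (1000–720), Cryogenian (720–635), Ediacaran (635–538.8), Cambrian (538.8–485.4), Ordovician (485.4–443.8), Silurian (443.8–419.2), Devonian (419.2–358.9), Carboniferous (358.9–298.9), Permian (298.9–251.902), Triassic (251.902–201.4), Jurassic (201.4–145), Cretaceous (145–66), Paleogene (66–23.03).
That is 18 complete periods.

18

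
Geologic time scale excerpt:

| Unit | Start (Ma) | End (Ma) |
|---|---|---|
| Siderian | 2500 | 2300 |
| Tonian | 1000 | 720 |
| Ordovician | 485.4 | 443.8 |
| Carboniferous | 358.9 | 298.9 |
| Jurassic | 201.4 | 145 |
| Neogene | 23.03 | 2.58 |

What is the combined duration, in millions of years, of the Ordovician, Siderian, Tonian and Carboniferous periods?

Each duration: Ordovician = 41.6; Siderian = 200; Tonian = 280; Carboniferous = 60.
Sum: 41.6 + 200 + 280 + 60 = 581.6 Myr.

581.6 million years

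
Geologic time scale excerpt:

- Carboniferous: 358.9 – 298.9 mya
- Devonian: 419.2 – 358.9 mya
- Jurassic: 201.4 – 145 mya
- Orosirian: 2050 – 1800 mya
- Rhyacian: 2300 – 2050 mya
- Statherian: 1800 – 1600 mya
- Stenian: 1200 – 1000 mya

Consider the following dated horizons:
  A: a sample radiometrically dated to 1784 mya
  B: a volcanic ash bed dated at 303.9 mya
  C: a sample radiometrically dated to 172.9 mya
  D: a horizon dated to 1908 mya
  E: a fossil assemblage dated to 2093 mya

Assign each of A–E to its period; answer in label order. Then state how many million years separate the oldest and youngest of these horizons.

A: 1784 Ma lies in 1800–1600 Ma, so Statherian.
B: 303.9 Ma lies in 358.9–298.9 Ma, so Carboniferous.
C: 172.9 Ma lies in 201.4–145 Ma, so Jurassic.
D: 1908 Ma lies in 2050–1800 Ma, so Orosirian.
E: 2093 Ma lies in 2300–2050 Ma, so Rhyacian.
Oldest = 2093 Ma, youngest = 172.9 Ma → span 1920.1 Myr.

A — Statherian; B — Carboniferous; C — Jurassic; D — Orosirian; E — Rhyacian; span 1920.1 million years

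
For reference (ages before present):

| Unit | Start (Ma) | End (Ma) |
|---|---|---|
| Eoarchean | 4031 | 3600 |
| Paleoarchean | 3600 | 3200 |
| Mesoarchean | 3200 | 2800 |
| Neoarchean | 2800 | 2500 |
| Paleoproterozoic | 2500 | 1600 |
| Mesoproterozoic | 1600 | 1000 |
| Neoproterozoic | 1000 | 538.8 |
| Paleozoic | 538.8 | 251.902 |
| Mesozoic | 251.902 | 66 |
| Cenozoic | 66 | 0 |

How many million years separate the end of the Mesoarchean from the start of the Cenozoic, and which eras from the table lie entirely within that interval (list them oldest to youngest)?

End of Mesoarchean = 2800 Ma; start of Cenozoic = 66 Ma.
Gap = 2800 − 66 = 2734 Myr.
Eras wholly inside 2800–66 Ma: Neoarchean (2800–2500), Paleoproterozoic (2500–1600), Mesoproterozoic (1600–1000), Neoproterozoic (1000–538.8), Paleozoic (538.8–251.902), Mesozoic (251.902–66).

2734 million years; Neoarchean, Paleoproterozoic, Mesoproterozoic, Neoproterozoic, Paleozoic, Mesozoic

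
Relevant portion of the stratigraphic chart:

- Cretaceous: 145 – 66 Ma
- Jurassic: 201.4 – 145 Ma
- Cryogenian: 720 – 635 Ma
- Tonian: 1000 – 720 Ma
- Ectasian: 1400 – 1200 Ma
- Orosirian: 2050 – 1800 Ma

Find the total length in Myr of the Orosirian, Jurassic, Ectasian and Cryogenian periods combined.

Duration is start − end for each: (2050 − 1800) + (201.4 − 145) + (1400 − 1200) + (720 − 635).
That is 250 + 56.4 + 200 + 85, which totals 591.4 million years.

591.4 million years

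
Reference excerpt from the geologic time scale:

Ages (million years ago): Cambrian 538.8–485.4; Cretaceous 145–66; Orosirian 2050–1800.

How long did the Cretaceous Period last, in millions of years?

79 million years

145 − 66 = 79 million years.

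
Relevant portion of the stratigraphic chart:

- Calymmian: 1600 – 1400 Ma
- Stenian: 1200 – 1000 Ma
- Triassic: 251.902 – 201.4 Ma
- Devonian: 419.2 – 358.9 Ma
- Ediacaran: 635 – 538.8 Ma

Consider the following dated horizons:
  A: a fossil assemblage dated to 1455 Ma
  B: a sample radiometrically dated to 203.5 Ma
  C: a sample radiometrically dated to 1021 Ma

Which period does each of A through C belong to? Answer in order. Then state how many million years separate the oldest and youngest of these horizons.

A — Calymmian; B — Triassic; C — Stenian; span 1251.5 million years

A: 1455 Ma lies in 1600–1400 Ma, so Calymmian.
B: 203.5 Ma lies in 251.902–201.4 Ma, so Triassic.
C: 1021 Ma lies in 1200–1000 Ma, so Stenian.
Oldest = 1455 Ma, youngest = 203.5 Ma → span 1251.5 Myr.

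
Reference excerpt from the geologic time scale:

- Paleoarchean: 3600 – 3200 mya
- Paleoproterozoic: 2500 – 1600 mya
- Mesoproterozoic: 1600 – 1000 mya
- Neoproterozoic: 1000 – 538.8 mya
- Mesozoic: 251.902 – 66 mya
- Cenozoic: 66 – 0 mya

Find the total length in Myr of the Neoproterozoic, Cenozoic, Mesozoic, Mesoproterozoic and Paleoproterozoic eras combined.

Duration is start − end for each: (1000 − 538.8) + (66 − 0) + (251.902 − 66) + (1600 − 1000) + (2500 − 1600).
That is 461.2 + 66 + 185.902 + 600 + 900, which totals 2213.102 million years.

2213.102 million years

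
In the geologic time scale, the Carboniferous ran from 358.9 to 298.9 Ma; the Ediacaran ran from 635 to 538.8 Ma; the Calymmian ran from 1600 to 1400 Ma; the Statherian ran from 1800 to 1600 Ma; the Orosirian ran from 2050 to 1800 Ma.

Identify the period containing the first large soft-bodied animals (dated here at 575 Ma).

Ediacaran

575 Ma lies between 635 and 538.8 Ma, so it falls in the Ediacaran.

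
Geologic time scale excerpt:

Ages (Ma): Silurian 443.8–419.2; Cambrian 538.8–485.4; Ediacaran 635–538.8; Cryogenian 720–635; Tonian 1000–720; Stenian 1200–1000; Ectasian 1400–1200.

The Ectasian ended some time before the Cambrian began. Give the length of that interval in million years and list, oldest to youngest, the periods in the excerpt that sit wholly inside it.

The Ectasian closes at 1200 Ma and the Cambrian opens at 538.8 Ma, so the interval is 1200 − 538.8 = 661.2 Myr.
A period fits inside if it starts at or after 1200 Ma and ends at or before 538.8 Ma; oldest first that gives Stenian, Tonian, Cryogenian, Ediacaran.

661.2 million years; Stenian, Tonian, Cryogenian, Ediacaran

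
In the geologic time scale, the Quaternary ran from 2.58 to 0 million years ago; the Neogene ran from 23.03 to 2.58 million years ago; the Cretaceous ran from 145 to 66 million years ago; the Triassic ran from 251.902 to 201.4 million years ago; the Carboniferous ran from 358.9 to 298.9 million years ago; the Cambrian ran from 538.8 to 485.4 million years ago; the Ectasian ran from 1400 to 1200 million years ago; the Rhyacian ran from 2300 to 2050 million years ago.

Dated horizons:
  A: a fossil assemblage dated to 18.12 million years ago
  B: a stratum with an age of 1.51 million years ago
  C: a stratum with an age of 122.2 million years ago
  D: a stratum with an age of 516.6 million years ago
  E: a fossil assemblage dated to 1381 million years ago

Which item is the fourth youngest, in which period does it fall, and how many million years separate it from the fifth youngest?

Smaller Ma means younger, so youngest first: B 1.51 < A 18.12 < C 122.2 < D 516.6 < E 1381.
Counting 4 along gives D (516.6 Ma); the excerpt puts that inside the Cambrian, 538.8–485.4 Ma.
Next in line is E (1381 Ma), and 1381 − 516.6 = 864.4 Myr.

D, in the Cambrian; 864.4 million years to E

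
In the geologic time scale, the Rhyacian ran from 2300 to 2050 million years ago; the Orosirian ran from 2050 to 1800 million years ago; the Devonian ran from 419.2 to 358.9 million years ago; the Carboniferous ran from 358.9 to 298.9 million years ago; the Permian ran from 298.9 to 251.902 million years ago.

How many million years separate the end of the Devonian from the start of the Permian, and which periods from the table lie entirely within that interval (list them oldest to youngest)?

60 million years; Carboniferous

The Devonian closes at 358.9 Ma and the Permian opens at 298.9 Ma, so the interval is 358.9 − 298.9 = 60 Myr.
A period fits inside if it starts at or after 358.9 Ma and ends at or before 298.9 Ma; oldest first that gives Carboniferous.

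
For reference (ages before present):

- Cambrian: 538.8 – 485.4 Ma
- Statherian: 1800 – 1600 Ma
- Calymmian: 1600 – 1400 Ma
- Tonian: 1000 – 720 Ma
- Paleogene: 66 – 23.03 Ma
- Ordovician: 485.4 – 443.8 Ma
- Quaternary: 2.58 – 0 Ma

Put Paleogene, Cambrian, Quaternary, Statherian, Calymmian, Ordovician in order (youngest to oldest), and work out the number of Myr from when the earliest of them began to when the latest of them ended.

From the excerpt: Paleogene 66–23.03; Cambrian 538.8–485.4; Quaternary 2.58–0; Statherian 1800–1600; Calymmian 1600–1400; Ordovician 485.4–443.8 (Ma).
Larger Ma is earlier, so the oldest is Statherian and the youngest is Quaternary; youngest to oldest: Quaternary, Paleogene, Ordovician, Cambrian, Calymmian, Statherian.
Oldest start 1800 minus youngest end 0 gives 1800 Myr overall.

Quaternary, Paleogene, Ordovician, Cambrian, Calymmian, Statherian; total span 1800 Myr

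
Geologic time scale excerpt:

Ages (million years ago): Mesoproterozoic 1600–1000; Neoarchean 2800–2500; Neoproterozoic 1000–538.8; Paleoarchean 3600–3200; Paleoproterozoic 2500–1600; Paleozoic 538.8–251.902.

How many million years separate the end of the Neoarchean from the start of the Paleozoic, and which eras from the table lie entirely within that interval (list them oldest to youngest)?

1961.2 million years; Paleoproterozoic, Mesoproterozoic, Neoproterozoic

End of Neoarchean = 2500 Ma; start of Paleozoic = 538.8 Ma.
Gap = 2500 − 538.8 = 1961.2 Myr.
Eras wholly inside 2500–538.8 Ma: Paleoproterozoic (2500–1600), Mesoproterozoic (1600–1000), Neoproterozoic (1000–538.8).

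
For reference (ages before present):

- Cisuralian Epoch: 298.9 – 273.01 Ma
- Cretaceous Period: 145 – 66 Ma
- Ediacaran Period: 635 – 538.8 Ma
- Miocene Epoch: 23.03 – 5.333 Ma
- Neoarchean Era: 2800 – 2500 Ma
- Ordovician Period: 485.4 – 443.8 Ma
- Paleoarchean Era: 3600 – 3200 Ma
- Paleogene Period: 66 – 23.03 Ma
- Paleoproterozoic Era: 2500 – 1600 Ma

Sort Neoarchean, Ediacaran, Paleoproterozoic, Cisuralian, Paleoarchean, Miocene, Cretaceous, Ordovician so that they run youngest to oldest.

Miocene, Cretaceous, Cisuralian, Ordovician, Ediacaran, Paleoproterozoic, Neoarchean, Paleoarchean

Read off each span (Ma): Neoarchean 2800–2500; Ediacaran 635–538.8; Paleoproterozoic 2500–1600; Cisuralian 298.9–273.01; Paleoarchean 3600–3200; Miocene 23.03–5.333; Cretaceous 145–66; Ordovician 485.4–443.8.
Larger Ma is older, so oldest→youngest is Paleoarchean, Neoarchean, Paleoproterozoic, Ediacaran, Ordovician, Cisuralian, Cretaceous, Miocene; reverse it for youngest→oldest.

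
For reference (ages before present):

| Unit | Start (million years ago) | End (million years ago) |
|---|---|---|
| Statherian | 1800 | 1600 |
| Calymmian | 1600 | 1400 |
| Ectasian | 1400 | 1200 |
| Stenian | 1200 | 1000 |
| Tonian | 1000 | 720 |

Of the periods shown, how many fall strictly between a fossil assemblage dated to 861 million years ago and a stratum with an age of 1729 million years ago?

The older date is 1729 Ma and the younger is 861 Ma.
Periods with start < 1729 and end > 861 Ma: Calymmian (1600–1400), Ectasian (1400–1200), Stenian (1200–1000).
That is 3 complete periods.

3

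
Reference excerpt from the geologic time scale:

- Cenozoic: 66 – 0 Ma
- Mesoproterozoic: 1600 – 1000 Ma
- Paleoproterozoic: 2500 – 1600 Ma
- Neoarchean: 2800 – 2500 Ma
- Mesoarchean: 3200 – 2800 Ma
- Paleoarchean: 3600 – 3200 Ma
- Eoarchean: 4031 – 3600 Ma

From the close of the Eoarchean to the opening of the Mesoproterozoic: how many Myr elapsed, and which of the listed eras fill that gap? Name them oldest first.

2000 million years; Paleoarchean, Mesoarchean, Neoarchean, Paleoproterozoic

End of Eoarchean = 3600 Ma; start of Mesoproterozoic = 1600 Ma.
Gap = 3600 − 1600 = 2000 Myr.
Eras wholly inside 3600–1600 Ma: Paleoarchean (3600–3200), Mesoarchean (3200–2800), Neoarchean (2800–2500), Paleoproterozoic (2500–1600).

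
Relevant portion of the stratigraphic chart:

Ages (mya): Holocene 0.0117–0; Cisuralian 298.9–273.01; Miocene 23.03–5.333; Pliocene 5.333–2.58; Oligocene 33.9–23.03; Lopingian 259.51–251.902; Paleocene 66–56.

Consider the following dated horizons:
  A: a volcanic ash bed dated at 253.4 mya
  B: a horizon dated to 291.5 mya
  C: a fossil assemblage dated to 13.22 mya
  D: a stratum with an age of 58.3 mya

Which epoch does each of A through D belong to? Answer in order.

Match each age against the start–end ranges in the excerpt: A = 253.4 Ma → Lopingian (259.51–251.902); B = 291.5 Ma → Cisuralian (298.9–273.01); C = 13.22 Ma → Miocene (23.03–5.333); D = 58.3 Ma → Paleocene (66–56).

A — Lopingian; B — Cisuralian; C — Miocene; D — Paleocene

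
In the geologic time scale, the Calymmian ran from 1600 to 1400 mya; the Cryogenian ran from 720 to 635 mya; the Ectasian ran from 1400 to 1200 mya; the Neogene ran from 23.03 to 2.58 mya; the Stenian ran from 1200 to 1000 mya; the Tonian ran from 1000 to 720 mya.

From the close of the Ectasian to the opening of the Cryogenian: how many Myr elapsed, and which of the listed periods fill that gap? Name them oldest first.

480 million years; Stenian, Tonian

The Ectasian closes at 1200 Ma and the Cryogenian opens at 720 Ma, so the interval is 1200 − 720 = 480 Myr.
A period fits inside if it starts at or after 1200 Ma and ends at or before 720 Ma; oldest first that gives Stenian, Tonian.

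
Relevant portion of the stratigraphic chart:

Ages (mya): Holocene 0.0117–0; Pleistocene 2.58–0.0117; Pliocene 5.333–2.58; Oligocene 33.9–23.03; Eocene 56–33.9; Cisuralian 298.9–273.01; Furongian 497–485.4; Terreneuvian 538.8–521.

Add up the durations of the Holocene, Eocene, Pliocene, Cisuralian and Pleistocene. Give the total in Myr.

Duration is start − end for each: (0.0117 − 0) + (56 − 33.9) + (5.333 − 2.58) + (298.9 − 273.01) + (2.58 − 0.0117).
That is 0.0117 + 22.1 + 2.753 + 25.89 + 2.5683, which totals 53.323 million years.

53.323 million years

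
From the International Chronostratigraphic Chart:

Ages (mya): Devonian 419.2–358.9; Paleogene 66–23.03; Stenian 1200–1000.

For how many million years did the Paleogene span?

42.97 million years

66 − 23.03 = 42.97 million years.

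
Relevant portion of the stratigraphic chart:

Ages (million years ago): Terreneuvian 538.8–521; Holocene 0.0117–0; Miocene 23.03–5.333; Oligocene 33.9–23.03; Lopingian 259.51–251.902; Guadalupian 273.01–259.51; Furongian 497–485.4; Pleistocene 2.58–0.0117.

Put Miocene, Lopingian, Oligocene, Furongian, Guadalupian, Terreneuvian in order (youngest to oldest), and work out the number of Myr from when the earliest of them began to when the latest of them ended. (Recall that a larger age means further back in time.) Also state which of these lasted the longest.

Miocene → Oligocene → Lopingian → Guadalupian → Furongian → Terreneuvian; total span 533.467 Myr; longest is Terreneuvian

From the excerpt: Miocene 23.03–5.333; Lopingian 259.51–251.902; Oligocene 33.9–23.03; Furongian 497–485.4; Guadalupian 273.01–259.51; Terreneuvian 538.8–521 (Ma).
Larger Ma is earlier, so the oldest is Terreneuvian and the youngest is Miocene; youngest to oldest: Miocene, Oligocene, Lopingian, Guadalupian, Furongian, Terreneuvian.
Oldest start 538.8 minus youngest end 5.333 gives 533.467 Myr overall.
Individual lengths (start − end): Furongian 11.6; Lopingian 7.608; Guadalupian 13.5; Terreneuvian 17.8; Miocene 17.697; Oligocene 10.87. The largest is Terreneuvian at 17.8 Myr.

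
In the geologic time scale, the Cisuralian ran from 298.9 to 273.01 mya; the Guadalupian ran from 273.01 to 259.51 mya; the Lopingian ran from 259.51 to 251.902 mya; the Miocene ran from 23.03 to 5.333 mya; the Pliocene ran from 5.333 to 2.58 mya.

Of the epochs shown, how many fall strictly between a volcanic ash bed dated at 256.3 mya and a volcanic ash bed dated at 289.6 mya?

The older date is 289.6 Ma and the younger is 256.3 Ma.
Epochs with start < 289.6 and end > 256.3 Ma: Guadalupian (273.01–259.51).
That is 1 complete epoch.

1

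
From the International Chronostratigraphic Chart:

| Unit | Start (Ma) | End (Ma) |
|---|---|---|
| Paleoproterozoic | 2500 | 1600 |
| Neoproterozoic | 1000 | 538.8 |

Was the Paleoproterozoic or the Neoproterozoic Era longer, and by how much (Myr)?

Paleoproterozoic: 2500 − 1600 = 900 Myr.
Neoproterozoic: 1000 − 538.8 = 461.2 Myr.
Difference: 900 − 461.2 = 438.8 Myr, so the Paleoproterozoic was longer.

Paleoproterozoic, by 438.8 million years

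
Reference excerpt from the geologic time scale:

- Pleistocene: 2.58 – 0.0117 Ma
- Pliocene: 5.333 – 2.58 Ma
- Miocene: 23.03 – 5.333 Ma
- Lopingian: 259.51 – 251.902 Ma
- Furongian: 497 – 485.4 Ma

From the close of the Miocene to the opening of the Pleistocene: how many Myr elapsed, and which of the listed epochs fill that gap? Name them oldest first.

2.753 million years; Pliocene

The Miocene closes at 5.333 Ma and the Pleistocene opens at 2.58 Ma, so the interval is 5.333 − 2.58 = 2.753 Myr.
An epoch fits inside if it starts at or after 5.333 Ma and ends at or before 2.58 Ma; oldest first that gives Pliocene.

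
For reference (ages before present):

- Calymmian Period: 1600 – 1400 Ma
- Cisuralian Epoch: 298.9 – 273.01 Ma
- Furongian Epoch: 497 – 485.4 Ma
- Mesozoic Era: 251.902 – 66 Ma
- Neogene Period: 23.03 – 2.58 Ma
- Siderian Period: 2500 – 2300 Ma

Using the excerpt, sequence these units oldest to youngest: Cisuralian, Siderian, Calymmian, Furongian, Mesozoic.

Siderian, Calymmian, Furongian, Cisuralian, Mesozoic

The oldest of these is Siderian (starts 2500 Ma) and the youngest is Mesozoic (ends 66 Ma).
In between, by decreasing start age: Calymmian (1600), Furongian (497), Cisuralian (298.9).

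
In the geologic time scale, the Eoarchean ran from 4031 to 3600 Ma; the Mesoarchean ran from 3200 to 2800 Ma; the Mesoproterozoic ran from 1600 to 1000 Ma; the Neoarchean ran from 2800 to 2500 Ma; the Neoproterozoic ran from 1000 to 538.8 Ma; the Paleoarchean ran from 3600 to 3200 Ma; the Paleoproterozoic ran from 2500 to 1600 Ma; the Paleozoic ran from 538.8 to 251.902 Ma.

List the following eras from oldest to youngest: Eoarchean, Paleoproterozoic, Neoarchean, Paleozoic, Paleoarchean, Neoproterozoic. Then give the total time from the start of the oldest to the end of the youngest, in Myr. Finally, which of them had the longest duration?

From the excerpt: Eoarchean 4031–3600; Paleoproterozoic 2500–1600; Neoarchean 2800–2500; Paleozoic 538.8–251.902; Paleoarchean 3600–3200; Neoproterozoic 1000–538.8 (Ma).
Larger Ma is earlier, so the oldest is Eoarchean and the youngest is Paleozoic; oldest to youngest: Eoarchean, Paleoarchean, Neoarchean, Paleoproterozoic, Neoproterozoic, Paleozoic.
Oldest start 4031 minus youngest end 251.902 gives 3779.098 Myr overall.
Individual lengths (start − end): Neoproterozoic 461.2; Eoarchean 431; Paleoproterozoic 900; Paleoarchean 400; Paleozoic 286.898; Neoarchean 300. The largest is Paleoproterozoic at 900 Myr.

Eoarchean, Paleoarchean, Neoarchean, Paleoproterozoic, Neoproterozoic, Paleozoic; total span 3779.098 Myr; longest is Paleoproterozoic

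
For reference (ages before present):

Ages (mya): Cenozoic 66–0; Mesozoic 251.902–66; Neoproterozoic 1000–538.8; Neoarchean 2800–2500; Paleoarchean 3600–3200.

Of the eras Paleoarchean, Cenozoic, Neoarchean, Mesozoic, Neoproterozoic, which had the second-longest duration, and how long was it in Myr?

Paleoarchean, 400 million years

Start − end for each: Paleoarchean 3600 − 3200 = 400; Cenozoic 66 − 0 = 66; Neoarchean 2800 − 2500 = 300; Mesozoic 251.902 − 66 = 185.902; Neoproterozoic 1000 − 538.8 = 461.2.
Ranking these from longest: Neoproterozoic > Paleoarchean > Neoarchean > Mesozoic > Cenozoic.
Position 2 in that ranking is Paleoarchean, which lasted 400 Myr.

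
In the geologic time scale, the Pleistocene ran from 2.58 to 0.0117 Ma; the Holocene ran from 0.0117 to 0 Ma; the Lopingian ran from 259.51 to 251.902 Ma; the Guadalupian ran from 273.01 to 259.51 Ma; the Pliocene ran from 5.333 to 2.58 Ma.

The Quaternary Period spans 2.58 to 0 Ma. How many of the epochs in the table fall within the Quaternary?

2

Epochs inside 2.58–0 Ma: Pleistocene, Holocene — 2 in total.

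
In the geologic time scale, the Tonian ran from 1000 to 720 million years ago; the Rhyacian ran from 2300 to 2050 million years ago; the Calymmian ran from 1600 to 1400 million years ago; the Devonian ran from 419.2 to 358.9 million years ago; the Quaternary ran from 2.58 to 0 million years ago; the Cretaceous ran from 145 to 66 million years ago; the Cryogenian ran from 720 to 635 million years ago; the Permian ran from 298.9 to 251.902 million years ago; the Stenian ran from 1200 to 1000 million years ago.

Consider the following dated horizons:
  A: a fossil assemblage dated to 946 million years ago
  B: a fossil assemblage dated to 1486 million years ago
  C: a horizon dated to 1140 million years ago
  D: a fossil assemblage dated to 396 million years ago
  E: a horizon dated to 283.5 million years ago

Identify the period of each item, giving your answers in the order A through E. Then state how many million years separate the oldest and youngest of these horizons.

Match each age against the start–end ranges in the excerpt: A = 946 Ma → Tonian (1000–720); B = 1486 Ma → Calymmian (1600–1400); C = 1140 Ma → Stenian (1200–1000); D = 396 Ma → Devonian (419.2–358.9); E = 283.5 Ma → Permian (298.9–251.902).
The largest age is 1486 Ma and the smallest is 283.5 Ma; their difference is 1202.5 Myr.

A — Tonian; B — Calymmian; C — Stenian; D — Devonian; E — Permian; span 1202.5 million years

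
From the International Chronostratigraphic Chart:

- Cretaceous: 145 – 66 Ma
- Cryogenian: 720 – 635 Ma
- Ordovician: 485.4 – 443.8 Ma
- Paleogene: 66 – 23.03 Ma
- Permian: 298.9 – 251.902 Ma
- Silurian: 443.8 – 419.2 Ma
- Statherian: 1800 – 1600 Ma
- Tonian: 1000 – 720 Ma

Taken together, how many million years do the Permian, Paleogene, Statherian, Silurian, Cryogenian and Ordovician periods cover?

441.168 million years

Each duration: Permian = 46.998; Paleogene = 42.97; Statherian = 200; Silurian = 24.6; Cryogenian = 85; Ordovician = 41.6.
Sum: 46.998 + 42.97 + 200 + 24.6 + 85 + 41.6 = 441.168 Myr.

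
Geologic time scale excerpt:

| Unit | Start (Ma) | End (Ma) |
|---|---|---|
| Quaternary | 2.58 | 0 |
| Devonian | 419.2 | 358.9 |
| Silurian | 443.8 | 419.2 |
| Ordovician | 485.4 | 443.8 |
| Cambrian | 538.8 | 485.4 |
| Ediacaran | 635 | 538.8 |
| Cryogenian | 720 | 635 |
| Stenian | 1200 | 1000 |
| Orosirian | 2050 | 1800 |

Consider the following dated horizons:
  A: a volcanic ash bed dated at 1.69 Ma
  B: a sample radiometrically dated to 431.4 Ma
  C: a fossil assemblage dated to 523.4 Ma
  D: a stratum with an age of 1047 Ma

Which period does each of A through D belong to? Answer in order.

A — Quaternary; B — Silurian; C — Cambrian; D — Stenian

A: 1.69 Ma lies in 2.58–0 Ma, so Quaternary.
B: 431.4 Ma lies in 443.8–419.2 Ma, so Silurian.
C: 523.4 Ma lies in 538.8–485.4 Ma, so Cambrian.
D: 1047 Ma lies in 1200–1000 Ma, so Stenian.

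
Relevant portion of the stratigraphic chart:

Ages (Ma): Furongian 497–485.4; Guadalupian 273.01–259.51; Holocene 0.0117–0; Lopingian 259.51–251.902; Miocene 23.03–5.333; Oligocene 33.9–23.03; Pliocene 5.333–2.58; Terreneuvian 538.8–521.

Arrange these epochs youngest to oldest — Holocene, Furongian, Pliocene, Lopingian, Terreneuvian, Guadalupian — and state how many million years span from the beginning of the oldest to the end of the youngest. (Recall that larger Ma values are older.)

Holocene → Pliocene → Lopingian → Guadalupian → Furongian → Terreneuvian; total span 538.8 Myr

Start ages (Ma): Terreneuvian 538.8, Furongian 497, Guadalupian 273.01, Lopingian 259.51, Pliocene 5.333, Holocene 0.0117.
Ordered youngest to oldest: Holocene, Pliocene, Lopingian, Guadalupian, Furongian, Terreneuvian.
Span = 538.8 − 0 = 538.8 Myr.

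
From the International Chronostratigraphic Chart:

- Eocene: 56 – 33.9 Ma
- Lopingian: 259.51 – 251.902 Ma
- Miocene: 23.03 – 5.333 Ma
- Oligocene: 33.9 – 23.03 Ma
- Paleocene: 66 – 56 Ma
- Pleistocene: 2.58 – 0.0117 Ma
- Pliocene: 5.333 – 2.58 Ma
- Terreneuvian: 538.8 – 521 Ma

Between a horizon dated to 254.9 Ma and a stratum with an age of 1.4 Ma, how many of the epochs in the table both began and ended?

5

254.9 Ma sits inside the Lopingian (259.51–251.902) and 1.4 Ma inside the Pleistocene (2.58–0.0117); neither of those is wholly between the two dates.
The listed epochs lying completely between them are Paleocene, Eocene, Oligocene, Miocene, Pliocene — 5 in all.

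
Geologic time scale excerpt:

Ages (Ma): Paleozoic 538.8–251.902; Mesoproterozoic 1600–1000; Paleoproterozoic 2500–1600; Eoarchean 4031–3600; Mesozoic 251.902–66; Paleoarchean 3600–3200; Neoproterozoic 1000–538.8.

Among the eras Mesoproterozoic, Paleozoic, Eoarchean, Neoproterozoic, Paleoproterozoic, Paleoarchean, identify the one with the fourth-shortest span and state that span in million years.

Start − end for each: Mesoproterozoic 1600 − 1000 = 600; Paleozoic 538.8 − 251.902 = 286.898; Eoarchean 4031 − 3600 = 431; Neoproterozoic 1000 − 538.8 = 461.2; Paleoproterozoic 2500 − 1600 = 900; Paleoarchean 3600 − 3200 = 400.
Ranking these from shortest: Paleozoic < Paleoarchean < Eoarchean < Neoproterozoic < Mesoproterozoic < Paleoproterozoic.
Position 4 in that ranking is Neoproterozoic, which lasted 461.2 Myr.

Neoproterozoic, 461.2 million years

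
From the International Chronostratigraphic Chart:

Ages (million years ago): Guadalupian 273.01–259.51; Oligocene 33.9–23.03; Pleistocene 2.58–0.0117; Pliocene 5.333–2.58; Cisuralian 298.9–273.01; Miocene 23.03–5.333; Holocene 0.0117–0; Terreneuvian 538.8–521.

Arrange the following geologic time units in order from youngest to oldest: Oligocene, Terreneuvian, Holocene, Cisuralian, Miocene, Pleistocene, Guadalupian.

Holocene, Pleistocene, Miocene, Oligocene, Guadalupian, Cisuralian, Terreneuvian

Read off each span (Ma): Oligocene 33.9–23.03; Terreneuvian 538.8–521; Holocene 0.0117–0; Cisuralian 298.9–273.01; Miocene 23.03–5.333; Pleistocene 2.58–0.0117; Guadalupian 273.01–259.51.
Larger Ma is older, so oldest→youngest is Terreneuvian, Cisuralian, Guadalupian, Oligocene, Miocene, Pleistocene, Holocene; reverse it for youngest→oldest.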